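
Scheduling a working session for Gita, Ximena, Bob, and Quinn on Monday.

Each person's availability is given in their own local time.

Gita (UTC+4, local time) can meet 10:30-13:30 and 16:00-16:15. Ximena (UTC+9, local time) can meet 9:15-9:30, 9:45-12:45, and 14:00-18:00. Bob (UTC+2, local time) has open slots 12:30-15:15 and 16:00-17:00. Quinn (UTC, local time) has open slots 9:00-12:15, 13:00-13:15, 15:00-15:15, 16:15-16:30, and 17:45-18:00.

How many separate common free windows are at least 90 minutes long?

Gita → UTC: 06:30–09:30, 12:00–12:15.
Ximena → UTC: 00:15–00:30, 00:45–03:45, 05:00–09:00.
Bob → UTC: 10:30–13:15, 14:00–15:00.
Quinn → UTC: 09:00–12:15, 13:00–13:15, 15:00–15:15, 16:15–16:30, 17:45–18:00.
Gita ∩ Ximena: 06:30–09:00.
Gita ∩ Ximena ∩ Bob: (none).
Gita ∩ Ximena ∩ Bob ∩ Quinn: (none).
Windows ≥ 90 min: (none).
That's 0 windows.

0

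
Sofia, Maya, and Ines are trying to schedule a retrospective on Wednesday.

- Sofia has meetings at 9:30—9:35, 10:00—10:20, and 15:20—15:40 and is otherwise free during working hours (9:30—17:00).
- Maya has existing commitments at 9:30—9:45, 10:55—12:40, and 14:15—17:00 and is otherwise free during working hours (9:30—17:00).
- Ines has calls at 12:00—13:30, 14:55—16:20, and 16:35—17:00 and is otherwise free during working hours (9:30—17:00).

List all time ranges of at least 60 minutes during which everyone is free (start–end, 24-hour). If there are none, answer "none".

none

Sofia free within 09:30–17:00: 09:35–10:00, 10:20–15:20, 15:40–17:00.
Maya free within 09:30–17:00: 09:45–10:55, 12:40–14:15.
Ines free within 09:30–17:00: 09:30–12:00, 13:30–14:55, 16:20–16:35.
Sofia ∩ Maya: 09:45–10:00, 10:20–10:55, 12:40–14:15.
Sofia ∩ Maya ∩ Ines: 09:45–10:00, 10:20–10:55, 13:30–14:15.
Windows ≥ 60 min: (none).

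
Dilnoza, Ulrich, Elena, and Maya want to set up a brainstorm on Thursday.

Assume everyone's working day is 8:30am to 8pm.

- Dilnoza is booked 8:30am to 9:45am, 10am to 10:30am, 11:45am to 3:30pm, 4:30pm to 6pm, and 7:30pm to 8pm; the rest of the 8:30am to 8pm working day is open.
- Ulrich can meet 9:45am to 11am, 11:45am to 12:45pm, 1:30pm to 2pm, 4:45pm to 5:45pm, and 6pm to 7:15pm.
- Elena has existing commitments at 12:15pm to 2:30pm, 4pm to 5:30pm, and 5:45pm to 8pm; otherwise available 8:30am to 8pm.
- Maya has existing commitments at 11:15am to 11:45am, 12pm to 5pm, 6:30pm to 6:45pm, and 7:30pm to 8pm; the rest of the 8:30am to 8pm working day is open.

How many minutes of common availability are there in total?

Dilnoza free within 08:30–20:00: 09:45–10:00, 10:30–11:45, 15:30–16:30, 18:00–19:30.
Elena free within 08:30–20:00: 08:30–12:15, 14:30–16:00, 17:30–17:45.
Maya free within 08:30–20:00: 08:30–11:15, 11:45–12:00, 17:00–18:30, 18:45–19:30.
Dilnoza ∩ Ulrich: 09:45–10:00, 10:30–11:00, 18:00–19:15.
Dilnoza ∩ Ulrich ∩ Elena: 09:45–10:00, 10:30–11:00.
Dilnoza ∩ Ulrich ∩ Elena ∩ Maya: 09:45–10:00, 10:30–11:00.
Total common minutes: 15 + 30 = 45.

45 minutes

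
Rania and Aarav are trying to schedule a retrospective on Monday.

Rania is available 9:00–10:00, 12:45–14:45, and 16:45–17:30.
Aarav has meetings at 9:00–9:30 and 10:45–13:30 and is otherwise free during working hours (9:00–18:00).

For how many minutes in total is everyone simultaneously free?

Aarav free within 09:00–18:00: 09:30–10:45, 13:30–18:00.
Rania ∩ Aarav: 09:30–10:00, 13:30–14:45, 16:45–17:30.
Total common minutes: 30 + 75 + 45 = 150.

150 minutes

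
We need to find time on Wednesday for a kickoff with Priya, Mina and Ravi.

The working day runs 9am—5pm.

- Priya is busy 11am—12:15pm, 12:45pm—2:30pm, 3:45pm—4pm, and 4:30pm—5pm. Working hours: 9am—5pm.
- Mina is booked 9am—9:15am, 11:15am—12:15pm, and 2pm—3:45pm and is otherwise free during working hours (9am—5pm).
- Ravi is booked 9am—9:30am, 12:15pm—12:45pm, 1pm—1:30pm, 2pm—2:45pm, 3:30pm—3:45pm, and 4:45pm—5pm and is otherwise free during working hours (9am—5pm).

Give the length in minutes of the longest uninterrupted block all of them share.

90 minutes

Priya free within 09:00–17:00: 09:00–11:00, 12:15–12:45, 14:30–15:45, 16:00–16:30.
Mina free within 09:00–17:00: 09:15–11:15, 12:15–14:00, 15:45–17:00.
Ravi free within 09:00–17:00: 09:30–12:15, 12:45–13:00, 13:30–14:00, 14:45–15:30, 15:45–16:45.
Priya ∩ Mina: 09:15–11:00, 12:15–12:45, 16:00–16:30.
Priya ∩ Mina ∩ Ravi: 09:30–11:00, 16:00–16:30.
Common window lengths: 90, 30 min; longest is 90.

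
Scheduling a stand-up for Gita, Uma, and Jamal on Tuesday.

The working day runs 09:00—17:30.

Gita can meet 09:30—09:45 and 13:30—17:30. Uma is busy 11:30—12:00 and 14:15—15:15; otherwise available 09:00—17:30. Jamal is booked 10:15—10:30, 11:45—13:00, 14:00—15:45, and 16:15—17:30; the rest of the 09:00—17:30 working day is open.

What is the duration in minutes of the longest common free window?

30 minutes

Uma free within 09:00–17:30: 09:00–11:30, 12:00–14:15, 15:15–17:30.
Jamal free within 09:00–17:30: 09:00–10:15, 10:30–11:45, 13:00–14:00, 15:45–16:15.
Gita ∩ Uma: 09:30–09:45, 13:30–14:15, 15:15–17:30.
Gita ∩ Uma ∩ Jamal: 09:30–09:45, 13:30–14:00, 15:45–16:15.
Common window lengths: 15, 30, 30 min; longest is 30.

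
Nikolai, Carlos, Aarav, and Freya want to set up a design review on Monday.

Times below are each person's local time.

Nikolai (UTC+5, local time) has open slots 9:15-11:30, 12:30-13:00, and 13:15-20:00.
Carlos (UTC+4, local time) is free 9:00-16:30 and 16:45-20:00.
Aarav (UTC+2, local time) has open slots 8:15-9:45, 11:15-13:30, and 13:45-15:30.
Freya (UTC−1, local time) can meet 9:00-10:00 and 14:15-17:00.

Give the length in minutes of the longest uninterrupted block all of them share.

Nikolai → UTC: 04:15–06:30, 07:30–08:00, 08:15–15:00.
Carlos → UTC: 05:00–12:30, 12:45–16:00.
Aarav → UTC: 06:15–07:45, 09:15–11:30, 11:45–13:30.
Freya → UTC: 10:00–11:00, 15:15–18:00.
Nikolai ∩ Carlos: 05:00–06:30, 07:30–08:00, 08:15–12:30, 12:45–15:00.
Nikolai ∩ Carlos ∩ Aarav: 06:15–06:30, 07:30–07:45, 09:15–11:30, 11:45–12:30, 12:45–13:30.
Nikolai ∩ Carlos ∩ Aarav ∩ Freya: 10:00–11:00.
Single common window of 60 minutes.

60 minutes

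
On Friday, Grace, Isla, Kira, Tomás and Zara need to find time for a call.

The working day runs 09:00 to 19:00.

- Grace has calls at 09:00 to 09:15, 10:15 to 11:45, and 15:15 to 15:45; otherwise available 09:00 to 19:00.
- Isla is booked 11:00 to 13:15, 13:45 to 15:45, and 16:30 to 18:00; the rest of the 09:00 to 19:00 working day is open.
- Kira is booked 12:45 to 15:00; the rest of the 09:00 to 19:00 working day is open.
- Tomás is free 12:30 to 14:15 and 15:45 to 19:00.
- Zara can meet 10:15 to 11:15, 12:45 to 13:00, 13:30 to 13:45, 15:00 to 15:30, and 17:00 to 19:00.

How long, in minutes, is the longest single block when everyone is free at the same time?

Grace free within 09:00–19:00: 09:15–10:15, 11:45–15:15, 15:45–19:00.
Isla free within 09:00–19:00: 09:00–11:00, 13:15–13:45, 15:45–16:30, 18:00–19:00.
Kira free within 09:00–19:00: 09:00–12:45, 15:00–19:00.
Grace ∩ Isla: 09:15–10:15, 13:15–13:45, 15:45–16:30, 18:00–19:00.
Grace ∩ Isla ∩ Kira: 09:15–10:15, 15:45–16:30, 18:00–19:00.
Grace ∩ Isla ∩ Kira ∩ Tomás: 15:45–16:30, 18:00–19:00.
Grace ∩ Isla ∩ Kira ∩ Tomás ∩ Zara: 18:00–19:00.
Single common window of 60 minutes.

60 minutes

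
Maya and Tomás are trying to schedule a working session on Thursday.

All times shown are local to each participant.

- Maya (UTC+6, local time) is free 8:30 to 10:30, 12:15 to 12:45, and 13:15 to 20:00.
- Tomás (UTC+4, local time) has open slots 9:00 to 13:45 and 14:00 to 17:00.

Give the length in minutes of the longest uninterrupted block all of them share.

Maya → UTC: 02:30–04:30, 06:15–06:45, 07:15–14:00.
Tomás → UTC: 05:00–09:45, 10:00–13:00.
Maya ∩ Tomás: 06:15–06:45, 07:15–09:45, 10:00–13:00.
Common window lengths: 30, 150, 180 min; longest is 180.

180 minutes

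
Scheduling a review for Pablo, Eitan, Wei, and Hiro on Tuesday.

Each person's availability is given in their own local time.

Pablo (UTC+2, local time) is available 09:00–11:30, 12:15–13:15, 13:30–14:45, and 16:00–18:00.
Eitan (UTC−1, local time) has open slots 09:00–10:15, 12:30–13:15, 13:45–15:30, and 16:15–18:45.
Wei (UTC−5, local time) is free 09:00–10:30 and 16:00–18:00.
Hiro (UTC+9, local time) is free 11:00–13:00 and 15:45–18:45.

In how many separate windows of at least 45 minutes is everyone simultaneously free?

Pablo → UTC: 07:00–09:30, 10:15–11:15, 11:30–12:45, 14:00–16:00.
Eitan → UTC: 10:00–11:15, 13:30–14:15, 14:45–16:30, 17:15–19:45.
Wei → UTC: 14:00–15:30, 21:00–23:00.
Hiro → UTC: 02:00–04:00, 06:45–09:45.
Pablo ∩ Eitan: 10:15–11:15, 14:00–14:15, 14:45–16:00.
Pablo ∩ Eitan ∩ Wei: 14:00–14:15, 14:45–15:30.
Pablo ∩ Eitan ∩ Wei ∩ Hiro: (none).
Windows ≥ 45 min: (none).
That's 0 windows.

0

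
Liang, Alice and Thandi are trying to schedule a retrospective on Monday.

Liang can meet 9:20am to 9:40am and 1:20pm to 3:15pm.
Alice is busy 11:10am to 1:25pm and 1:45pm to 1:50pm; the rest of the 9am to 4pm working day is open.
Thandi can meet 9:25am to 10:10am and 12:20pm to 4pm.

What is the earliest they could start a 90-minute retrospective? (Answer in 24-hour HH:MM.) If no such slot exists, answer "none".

none

Alice free within 09:00–16:00: 09:00–11:10, 13:25–13:45, 13:50–16:00.
Liang ∩ Alice: 09:20–09:40, 13:25–13:45, 13:50–15:15.
Liang ∩ Alice ∩ Thandi: 09:25–09:40, 13:25–13:45, 13:50–15:15.
Windows ≥ 90 min: (none).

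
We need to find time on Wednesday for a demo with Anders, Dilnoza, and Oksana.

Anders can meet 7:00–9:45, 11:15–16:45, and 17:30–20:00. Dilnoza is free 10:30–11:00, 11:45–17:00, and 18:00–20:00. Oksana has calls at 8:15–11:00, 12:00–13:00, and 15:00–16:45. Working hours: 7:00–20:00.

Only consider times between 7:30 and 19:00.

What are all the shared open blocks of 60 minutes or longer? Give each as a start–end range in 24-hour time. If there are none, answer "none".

Oksana free within 07:00–20:00: 07:00–08:15, 11:00–12:00, 13:00–15:00, 16:45–20:00.
Anders ∩ Dilnoza: 11:45–16:45, 18:00–20:00.
Anders ∩ Dilnoza ∩ Oksana: 11:45–12:00, 13:00–15:00, 18:00–20:00.
Restricted to 07:30–19:00: 11:45–12:00, 13:00–15:00, 18:00–19:00.
Windows ≥ 60 min: 13:00–15:00, 18:00–19:00.

13:00–15:00, 18:00–19:00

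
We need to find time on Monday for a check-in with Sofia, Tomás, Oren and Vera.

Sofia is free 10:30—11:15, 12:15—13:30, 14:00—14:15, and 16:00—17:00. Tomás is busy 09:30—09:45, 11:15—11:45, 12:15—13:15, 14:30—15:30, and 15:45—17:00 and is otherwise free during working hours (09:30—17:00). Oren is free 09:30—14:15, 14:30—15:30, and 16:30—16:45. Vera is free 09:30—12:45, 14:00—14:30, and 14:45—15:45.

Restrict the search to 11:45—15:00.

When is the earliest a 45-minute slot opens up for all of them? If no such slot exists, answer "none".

Tomás free within 09:30–17:00: 09:45–11:15, 11:45–12:15, 13:15–14:30, 15:30–15:45.
Sofia ∩ Tomás: 10:30–11:15, 13:15–13:30, 14:00–14:15.
Sofia ∩ Tomás ∩ Oren: 10:30–11:15, 13:15–13:30, 14:00–14:15.
Sofia ∩ Tomás ∩ Oren ∩ Vera: 10:30–11:15, 14:00–14:15.
Restricted to 11:45–15:00: 14:00–14:15.
Windows ≥ 45 min: (none).

none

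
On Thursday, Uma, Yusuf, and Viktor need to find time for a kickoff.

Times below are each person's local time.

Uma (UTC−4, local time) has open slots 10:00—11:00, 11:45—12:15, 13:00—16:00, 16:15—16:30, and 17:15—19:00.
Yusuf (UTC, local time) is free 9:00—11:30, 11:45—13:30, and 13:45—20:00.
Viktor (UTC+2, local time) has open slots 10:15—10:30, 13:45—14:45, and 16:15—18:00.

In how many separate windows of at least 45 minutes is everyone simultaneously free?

1

Uma → UTC: 14:00–15:00, 15:45–16:15, 17:00–20:00, 20:15–20:30, 21:15–23:00.
Yusuf → UTC: 09:00–11:30, 11:45–13:30, 13:45–20:00.
Viktor → UTC: 08:15–08:30, 11:45–12:45, 14:15–16:00.
Uma ∩ Yusuf: 14:00–15:00, 15:45–16:15, 17:00–20:00.
Uma ∩ Yusuf ∩ Viktor: 14:15–15:00, 15:45–16:00.
Windows ≥ 45 min: 14:15–15:00.
That's 1 window.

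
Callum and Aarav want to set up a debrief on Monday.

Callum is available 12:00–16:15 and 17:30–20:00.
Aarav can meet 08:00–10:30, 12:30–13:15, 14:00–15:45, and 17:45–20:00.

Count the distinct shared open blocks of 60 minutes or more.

2

Callum ∩ Aarav: 12:30–13:15, 14:00–15:45, 17:45–20:00.
Windows ≥ 60 min: 14:00–15:45, 17:45–20:00.
That's 2 windows.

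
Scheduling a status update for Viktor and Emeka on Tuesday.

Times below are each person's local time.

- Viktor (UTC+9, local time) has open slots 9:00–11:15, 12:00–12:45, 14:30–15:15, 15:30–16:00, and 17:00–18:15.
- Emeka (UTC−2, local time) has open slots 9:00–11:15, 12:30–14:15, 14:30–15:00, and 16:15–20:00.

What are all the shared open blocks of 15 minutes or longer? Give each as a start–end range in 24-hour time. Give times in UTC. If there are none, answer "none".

none

Viktor → UTC: 00:00–02:15, 03:00–03:45, 05:30–06:15, 06:30–07:00, 08:00–09:15.
Emeka → UTC: 11:00–13:15, 14:30–16:15, 16:30–17:00, 18:15–22:00.
Viktor ∩ Emeka: (none).
Windows ≥ 15 min: (none).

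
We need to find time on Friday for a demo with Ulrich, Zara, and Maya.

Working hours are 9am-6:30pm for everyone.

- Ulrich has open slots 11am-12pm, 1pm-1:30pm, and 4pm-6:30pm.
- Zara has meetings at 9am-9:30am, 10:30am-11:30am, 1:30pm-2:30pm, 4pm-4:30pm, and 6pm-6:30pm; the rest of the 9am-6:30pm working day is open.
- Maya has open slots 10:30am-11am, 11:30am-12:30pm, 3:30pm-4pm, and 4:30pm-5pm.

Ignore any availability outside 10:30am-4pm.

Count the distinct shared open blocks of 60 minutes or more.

0

Zara free within 09:00–18:30: 09:30–10:30, 11:30–13:30, 14:30–16:00, 16:30–18:00.
Ulrich ∩ Zara: 11:30–12:00, 13:00–13:30, 16:30–18:00.
Ulrich ∩ Zara ∩ Maya: 11:30–12:00, 16:30–17:00.
Restricted to 10:30–16:00: 11:30–12:00.
Windows ≥ 60 min: (none).
That's 0 windows.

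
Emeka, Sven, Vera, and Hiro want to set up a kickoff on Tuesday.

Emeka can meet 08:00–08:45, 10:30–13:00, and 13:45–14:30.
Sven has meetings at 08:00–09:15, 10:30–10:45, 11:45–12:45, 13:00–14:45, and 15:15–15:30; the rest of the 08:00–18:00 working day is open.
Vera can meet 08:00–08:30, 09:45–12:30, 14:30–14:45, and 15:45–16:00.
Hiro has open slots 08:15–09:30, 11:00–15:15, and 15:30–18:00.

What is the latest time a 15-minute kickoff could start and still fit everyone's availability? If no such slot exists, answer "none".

11:30

Sven free within 08:00–18:00: 09:15–10:30, 10:45–11:45, 12:45–13:00, 14:45–15:15, 15:30–18:00.
Emeka ∩ Sven: 10:45–11:45, 12:45–13:00.
Emeka ∩ Sven ∩ Vera: 10:45–11:45.
Emeka ∩ Sven ∩ Vera ∩ Hiro: 11:00–11:45.
Windows ≥ 15 min: 11:00–11:45.
Latest start in the last window 11:00–11:45 is 11:45 − 15 min = 11:30.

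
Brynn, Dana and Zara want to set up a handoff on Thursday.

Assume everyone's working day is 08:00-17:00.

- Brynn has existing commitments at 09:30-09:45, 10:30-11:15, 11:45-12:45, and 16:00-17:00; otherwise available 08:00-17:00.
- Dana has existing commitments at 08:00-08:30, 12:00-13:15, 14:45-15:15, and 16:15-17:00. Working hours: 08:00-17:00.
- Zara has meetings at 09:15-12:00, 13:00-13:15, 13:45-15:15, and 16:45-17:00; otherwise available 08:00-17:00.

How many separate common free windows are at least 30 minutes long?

3

Brynn free within 08:00–17:00: 08:00–09:30, 09:45–10:30, 11:15–11:45, 12:45–16:00.
Dana free within 08:00–17:00: 08:30–12:00, 13:15–14:45, 15:15–16:15.
Zara free within 08:00–17:00: 08:00–09:15, 12:00–13:00, 13:15–13:45, 15:15–16:45.
Brynn ∩ Dana: 08:30–09:30, 09:45–10:30, 11:15–11:45, 13:15–14:45, 15:15–16:00.
Brynn ∩ Dana ∩ Zara: 08:30–09:15, 13:15–13:45, 15:15–16:00.
Windows ≥ 30 min: 08:30–09:15, 13:15–13:45, 15:15–16:00.
That's 3 windows.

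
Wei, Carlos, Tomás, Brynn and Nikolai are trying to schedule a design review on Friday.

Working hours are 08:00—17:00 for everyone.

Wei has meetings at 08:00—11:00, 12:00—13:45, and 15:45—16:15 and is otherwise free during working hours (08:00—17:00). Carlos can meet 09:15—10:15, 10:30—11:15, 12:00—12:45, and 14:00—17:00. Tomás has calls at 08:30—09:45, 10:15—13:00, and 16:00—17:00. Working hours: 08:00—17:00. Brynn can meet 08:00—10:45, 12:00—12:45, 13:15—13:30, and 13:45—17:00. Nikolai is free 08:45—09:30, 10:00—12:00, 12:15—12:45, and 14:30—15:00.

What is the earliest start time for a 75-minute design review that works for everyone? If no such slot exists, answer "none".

Wei free within 08:00–17:00: 11:00–12:00, 13:45–15:45, 16:15–17:00.
Tomás free within 08:00–17:00: 08:00–08:30, 09:45–10:15, 13:00–16:00.
Wei ∩ Carlos: 11:00–11:15, 14:00–15:45, 16:15–17:00.
Wei ∩ Carlos ∩ Tomás: 14:00–15:45.
Wei ∩ Carlos ∩ Tomás ∩ Brynn: 14:00–15:45.
Wei ∩ Carlos ∩ Tomás ∩ Brynn ∩ Nikolai: 14:30–15:00.
Windows ≥ 75 min: (none).

none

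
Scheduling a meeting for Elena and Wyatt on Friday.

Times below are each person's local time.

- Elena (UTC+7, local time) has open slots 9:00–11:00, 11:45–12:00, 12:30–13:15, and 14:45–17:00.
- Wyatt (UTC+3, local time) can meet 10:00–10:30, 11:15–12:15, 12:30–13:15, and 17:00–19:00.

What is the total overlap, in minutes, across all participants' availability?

Elena → UTC: 02:00–04:00, 04:45–05:00, 05:30–06:15, 07:45–10:00.
Wyatt → UTC: 07:00–07:30, 08:15–09:15, 09:30–10:15, 14:00–16:00.
Elena ∩ Wyatt: 08:15–09:15, 09:30–10:00.
Total common minutes: 60 + 30 = 90.

90 minutes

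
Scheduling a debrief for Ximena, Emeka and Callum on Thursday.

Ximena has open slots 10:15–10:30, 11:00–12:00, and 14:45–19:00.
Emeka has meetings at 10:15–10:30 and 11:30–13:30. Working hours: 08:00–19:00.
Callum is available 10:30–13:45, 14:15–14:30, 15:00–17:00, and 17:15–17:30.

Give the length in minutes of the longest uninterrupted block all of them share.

120 minutes

Emeka free within 08:00–19:00: 08:00–10:15, 10:30–11:30, 13:30–19:00.
Ximena ∩ Emeka: 11:00–11:30, 14:45–19:00.
Ximena ∩ Emeka ∩ Callum: 11:00–11:30, 15:00–17:00, 17:15–17:30.
Common window lengths: 30, 120, 15 min; longest is 120.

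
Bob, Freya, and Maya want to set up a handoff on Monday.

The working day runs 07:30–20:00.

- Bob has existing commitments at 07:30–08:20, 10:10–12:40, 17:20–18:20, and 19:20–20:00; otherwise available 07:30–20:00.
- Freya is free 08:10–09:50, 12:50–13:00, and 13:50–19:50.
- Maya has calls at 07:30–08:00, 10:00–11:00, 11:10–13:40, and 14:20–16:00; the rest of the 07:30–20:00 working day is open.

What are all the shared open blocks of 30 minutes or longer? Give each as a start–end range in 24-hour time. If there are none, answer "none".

Bob free within 07:30–20:00: 08:20–10:10, 12:40–17:20, 18:20–19:20.
Maya free within 07:30–20:00: 08:00–10:00, 11:00–11:10, 13:40–14:20, 16:00–20:00.
Bob ∩ Freya: 08:20–09:50, 12:50–13:00, 13:50–17:20, 18:20–19:20.
Bob ∩ Freya ∩ Maya: 08:20–09:50, 13:50–14:20, 16:00–17:20, 18:20–19:20.
Windows ≥ 30 min: 08:20–09:50, 13:50–14:20, 16:00–17:20, 18:20–19:20.

08:20–09:50, 13:50–14:20, 16:00–17:20, 18:20–19:20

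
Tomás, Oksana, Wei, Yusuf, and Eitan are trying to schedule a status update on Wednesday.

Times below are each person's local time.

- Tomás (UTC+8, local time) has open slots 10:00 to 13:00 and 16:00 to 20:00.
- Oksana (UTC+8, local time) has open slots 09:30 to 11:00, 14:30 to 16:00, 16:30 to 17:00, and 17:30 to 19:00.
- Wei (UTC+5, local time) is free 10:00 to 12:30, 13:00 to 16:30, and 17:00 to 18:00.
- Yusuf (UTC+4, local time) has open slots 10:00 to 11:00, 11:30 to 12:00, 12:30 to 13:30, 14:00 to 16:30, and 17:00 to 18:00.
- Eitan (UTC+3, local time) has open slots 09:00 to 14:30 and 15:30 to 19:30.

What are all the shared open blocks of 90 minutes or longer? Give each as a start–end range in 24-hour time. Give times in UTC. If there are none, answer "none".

none

Tomás → UTC: 02:00–05:00, 08:00–12:00.
Oksana → UTC: 01:30–03:00, 06:30–08:00, 08:30–09:00, 09:30–11:00.
Wei → UTC: 05:00–07:30, 08:00–11:30, 12:00–13:00.
Yusuf → UTC: 06:00–07:00, 07:30–08:00, 08:30–09:30, 10:00–12:30, 13:00–14:00.
Eitan → UTC: 06:00–11:30, 12:30–16:30.
Tomás ∩ Oksana: 02:00–03:00, 08:30–09:00, 09:30–11:00.
Tomás ∩ Oksana ∩ Wei: 08:30–09:00, 09:30–11:00.
Tomás ∩ Oksana ∩ Wei ∩ Yusuf: 08:30–09:00, 10:00–11:00.
Tomás ∩ Oksana ∩ Wei ∩ Yusuf ∩ Eitan: 08:30–09:00, 10:00–11:00.
Windows ≥ 90 min: (none).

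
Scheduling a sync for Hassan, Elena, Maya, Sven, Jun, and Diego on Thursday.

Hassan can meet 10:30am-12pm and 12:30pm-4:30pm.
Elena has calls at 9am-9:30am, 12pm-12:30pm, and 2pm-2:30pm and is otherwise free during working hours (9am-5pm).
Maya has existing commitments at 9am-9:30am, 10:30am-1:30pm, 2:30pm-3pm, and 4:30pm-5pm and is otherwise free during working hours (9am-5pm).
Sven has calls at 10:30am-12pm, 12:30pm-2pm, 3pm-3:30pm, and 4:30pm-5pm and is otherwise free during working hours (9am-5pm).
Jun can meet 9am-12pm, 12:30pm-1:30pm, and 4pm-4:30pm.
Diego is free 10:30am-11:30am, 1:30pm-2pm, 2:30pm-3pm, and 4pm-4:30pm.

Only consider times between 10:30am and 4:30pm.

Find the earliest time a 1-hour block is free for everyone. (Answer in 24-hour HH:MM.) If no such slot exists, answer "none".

none

Elena free within 09:00–17:00: 09:30–12:00, 12:30–14:00, 14:30–17:00.
Maya free within 09:00–17:00: 09:30–10:30, 13:30–14:30, 15:00–16:30.
Sven free within 09:00–17:00: 09:00–10:30, 12:00–12:30, 14:00–15:00, 15:30–16:30.
Hassan ∩ Elena: 10:30–12:00, 12:30–14:00, 14:30–16:30.
Hassan ∩ Elena ∩ Maya: 13:30–14:00, 15:00–16:30.
Hassan ∩ Elena ∩ Maya ∩ Sven: 15:30–16:30.
Hassan ∩ Elena ∩ Maya ∩ Sven ∩ Jun: 16:00–16:30.
Hassan ∩ Elena ∩ Maya ∩ Sven ∩ Jun ∩ Diego: 16:00–16:30.
Restricted to 10:30–16:30: 16:00–16:30.
Windows ≥ 60 min: (none).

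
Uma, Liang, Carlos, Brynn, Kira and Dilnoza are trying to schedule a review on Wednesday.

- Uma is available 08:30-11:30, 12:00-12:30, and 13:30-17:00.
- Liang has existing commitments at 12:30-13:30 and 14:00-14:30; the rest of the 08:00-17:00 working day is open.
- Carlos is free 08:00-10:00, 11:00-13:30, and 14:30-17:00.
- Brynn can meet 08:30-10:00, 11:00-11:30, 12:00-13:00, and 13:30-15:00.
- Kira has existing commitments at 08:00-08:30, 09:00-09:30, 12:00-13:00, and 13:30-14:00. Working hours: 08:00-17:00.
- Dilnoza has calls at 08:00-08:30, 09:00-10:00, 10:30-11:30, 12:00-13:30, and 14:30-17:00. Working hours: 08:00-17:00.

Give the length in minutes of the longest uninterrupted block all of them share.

30 minutes

Liang free within 08:00–17:00: 08:00–12:30, 13:30–14:00, 14:30–17:00.
Kira free within 08:00–17:00: 08:30–09:00, 09:30–12:00, 13:00–13:30, 14:00–17:00.
Dilnoza free within 08:00–17:00: 08:30–09:00, 10:00–10:30, 11:30–12:00, 13:30–14:30.
Uma ∩ Liang: 08:30–11:30, 12:00–12:30, 13:30–14:00, 14:30–17:00.
Uma ∩ Liang ∩ Carlos: 08:30–10:00, 11:00–11:30, 12:00–12:30, 14:30–17:00.
Uma ∩ Liang ∩ Carlos ∩ Brynn: 08:30–10:00, 11:00–11:30, 12:00–12:30, 14:30–15:00.
Uma ∩ Liang ∩ Carlos ∩ Brynn ∩ Kira: 08:30–09:00, 09:30–10:00, 11:00–11:30, 14:30–15:00.
Uma ∩ Liang ∩ Carlos ∩ Brynn ∩ Kira ∩ Dilnoza: 08:30–09:00.
Single common window of 30 minutes.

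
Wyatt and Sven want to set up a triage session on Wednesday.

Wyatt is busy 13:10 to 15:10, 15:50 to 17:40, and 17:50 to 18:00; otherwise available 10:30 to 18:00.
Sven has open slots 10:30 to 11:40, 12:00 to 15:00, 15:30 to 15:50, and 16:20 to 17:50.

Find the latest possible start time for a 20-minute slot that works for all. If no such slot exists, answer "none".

15:30

Wyatt free within 10:30–18:00: 10:30–13:10, 15:10–15:50, 17:40–17:50.
Wyatt ∩ Sven: 10:30–11:40, 12:00–13:10, 15:30–15:50, 17:40–17:50.
Windows ≥ 20 min: 10:30–11:40, 12:00–13:10, 15:30–15:50.
Latest start in the last window 15:30–15:50 is 15:50 − 20 min = 15:30.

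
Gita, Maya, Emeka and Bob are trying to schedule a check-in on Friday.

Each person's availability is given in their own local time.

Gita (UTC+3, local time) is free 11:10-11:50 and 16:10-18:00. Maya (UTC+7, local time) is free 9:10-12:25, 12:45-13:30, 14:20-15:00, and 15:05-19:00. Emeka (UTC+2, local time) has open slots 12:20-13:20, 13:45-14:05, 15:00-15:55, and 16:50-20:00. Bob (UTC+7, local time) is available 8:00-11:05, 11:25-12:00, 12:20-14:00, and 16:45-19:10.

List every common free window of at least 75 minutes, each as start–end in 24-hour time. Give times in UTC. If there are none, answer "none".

none

Gita → UTC: 08:10–08:50, 13:10–15:00.
Maya → UTC: 02:10–05:25, 05:45–06:30, 07:20–08:00, 08:05–12:00.
Emeka → UTC: 10:20–11:20, 11:45–12:05, 13:00–13:55, 14:50–18:00.
Bob → UTC: 01:00–04:05, 04:25–05:00, 05:20–07:00, 09:45–12:10.
Gita ∩ Maya: 08:10–08:50.
Gita ∩ Maya ∩ Emeka: (none).
Gita ∩ Maya ∩ Emeka ∩ Bob: (none).
Windows ≥ 75 min: (none).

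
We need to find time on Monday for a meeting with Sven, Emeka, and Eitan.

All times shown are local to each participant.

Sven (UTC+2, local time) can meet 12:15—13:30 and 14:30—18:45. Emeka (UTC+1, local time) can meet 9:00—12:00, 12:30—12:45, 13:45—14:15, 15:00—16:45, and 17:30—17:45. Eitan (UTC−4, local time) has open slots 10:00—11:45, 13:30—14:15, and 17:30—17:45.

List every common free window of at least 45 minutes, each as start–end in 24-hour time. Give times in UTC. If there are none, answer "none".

Sven → UTC: 10:15–11:30, 12:30–16:45.
Emeka → UTC: 08:00–11:00, 11:30–11:45, 12:45–13:15, 14:00–15:45, 16:30–16:45.
Eitan → UTC: 14:00–15:45, 17:30–18:15, 21:30–21:45.
Sven ∩ Emeka: 10:15–11:00, 12:45–13:15, 14:00–15:45, 16:30–16:45.
Sven ∩ Emeka ∩ Eitan: 14:00–15:45.
Windows ≥ 45 min: 14:00–15:45.

14:00–15:45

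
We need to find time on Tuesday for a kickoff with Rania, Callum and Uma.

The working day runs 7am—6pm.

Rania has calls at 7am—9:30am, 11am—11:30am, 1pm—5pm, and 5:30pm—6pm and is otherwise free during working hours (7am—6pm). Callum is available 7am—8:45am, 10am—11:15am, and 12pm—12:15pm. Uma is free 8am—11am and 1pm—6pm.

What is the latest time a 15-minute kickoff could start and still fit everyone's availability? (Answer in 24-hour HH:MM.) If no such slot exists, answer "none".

10:45

Rania free within 07:00–18:00: 09:30–11:00, 11:30–13:00, 17:00–17:30.
Rania ∩ Callum: 10:00–11:00, 12:00–12:15.
Rania ∩ Callum ∩ Uma: 10:00–11:00.
Windows ≥ 15 min: 10:00–11:00.
Latest start in the last window 10:00–11:00 is 11:00 − 15 min = 10:45.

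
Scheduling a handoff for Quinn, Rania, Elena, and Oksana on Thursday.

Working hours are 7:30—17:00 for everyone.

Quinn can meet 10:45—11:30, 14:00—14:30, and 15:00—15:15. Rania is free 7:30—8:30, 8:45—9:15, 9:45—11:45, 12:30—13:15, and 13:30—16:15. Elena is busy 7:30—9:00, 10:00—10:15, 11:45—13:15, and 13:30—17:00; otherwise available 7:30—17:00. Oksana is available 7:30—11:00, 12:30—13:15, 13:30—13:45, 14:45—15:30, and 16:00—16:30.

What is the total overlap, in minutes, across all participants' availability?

15 minutes

Elena free within 07:30–17:00: 09:00–10:00, 10:15–11:45, 13:15–13:30.
Quinn ∩ Rania: 10:45–11:30, 14:00–14:30, 15:00–15:15.
Quinn ∩ Rania ∩ Elena: 10:45–11:30.
Quinn ∩ Rania ∩ Elena ∩ Oksana: 10:45–11:00.
Total common minutes: 15.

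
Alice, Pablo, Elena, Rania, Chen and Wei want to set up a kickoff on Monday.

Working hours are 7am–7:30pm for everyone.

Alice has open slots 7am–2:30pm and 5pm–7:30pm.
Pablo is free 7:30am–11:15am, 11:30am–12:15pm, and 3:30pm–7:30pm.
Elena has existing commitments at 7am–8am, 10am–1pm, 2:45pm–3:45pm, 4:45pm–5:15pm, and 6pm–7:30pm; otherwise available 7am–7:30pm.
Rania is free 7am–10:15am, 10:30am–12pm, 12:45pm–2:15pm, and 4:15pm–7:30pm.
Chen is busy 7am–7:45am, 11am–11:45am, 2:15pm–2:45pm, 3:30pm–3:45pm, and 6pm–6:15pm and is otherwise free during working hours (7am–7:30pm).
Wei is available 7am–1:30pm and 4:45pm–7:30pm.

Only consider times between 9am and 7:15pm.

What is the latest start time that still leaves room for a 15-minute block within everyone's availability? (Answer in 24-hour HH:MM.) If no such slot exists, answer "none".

17:45

Elena free within 07:00–19:30: 08:00–10:00, 13:00–14:45, 15:45–16:45, 17:15–18:00.
Chen free within 07:00–19:30: 07:45–11:00, 11:45–14:15, 14:45–15:30, 15:45–18:00, 18:15–19:30.
Alice ∩ Pablo: 07:30–11:15, 11:30–12:15, 17:00–19:30.
Alice ∩ Pablo ∩ Elena: 08:00–10:00, 17:15–18:00.
Alice ∩ Pablo ∩ Elena ∩ Rania: 08:00–10:00, 17:15–18:00.
Alice ∩ Pablo ∩ Elena ∩ Rania ∩ Chen: 08:00–10:00, 17:15–18:00.
Alice ∩ Pablo ∩ Elena ∩ Rania ∩ Chen ∩ Wei: 08:00–10:00, 17:15–18:00.
Restricted to 09:00–19:15: 09:00–10:00, 17:15–18:00.
Windows ≥ 15 min: 09:00–10:00, 17:15–18:00.
Latest start in the last window 17:15–18:00 is 18:00 − 15 min = 17:45.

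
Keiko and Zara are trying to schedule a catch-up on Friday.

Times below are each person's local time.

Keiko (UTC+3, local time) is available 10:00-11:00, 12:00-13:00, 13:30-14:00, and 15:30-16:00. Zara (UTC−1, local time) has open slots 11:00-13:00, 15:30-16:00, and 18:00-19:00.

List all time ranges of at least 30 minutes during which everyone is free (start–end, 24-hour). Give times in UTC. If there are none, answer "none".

12:30–13:00

Keiko → UTC: 07:00–08:00, 09:00–10:00, 10:30–11:00, 12:30–13:00.
Zara → UTC: 12:00–14:00, 16:30–17:00, 19:00–20:00.
Keiko ∩ Zara: 12:30–13:00.
Windows ≥ 30 min: 12:30–13:00.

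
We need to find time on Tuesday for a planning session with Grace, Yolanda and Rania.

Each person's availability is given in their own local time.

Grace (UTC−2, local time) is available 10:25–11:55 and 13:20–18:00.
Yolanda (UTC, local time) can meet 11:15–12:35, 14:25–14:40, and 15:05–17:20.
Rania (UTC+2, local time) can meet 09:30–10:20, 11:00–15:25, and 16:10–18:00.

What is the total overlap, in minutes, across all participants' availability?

50 minutes

Grace → UTC: 12:25–13:55, 15:20–20:00.
Yolanda → UTC: 11:15–12:35, 14:25–14:40, 15:05–17:20.
Rania → UTC: 07:30–08:20, 09:00–13:25, 14:10–16:00.
Grace ∩ Yolanda: 12:25–12:35, 15:20–17:20.
Grace ∩ Yolanda ∩ Rania: 12:25–12:35, 15:20–16:00.
Total common minutes: 10 + 40 = 50.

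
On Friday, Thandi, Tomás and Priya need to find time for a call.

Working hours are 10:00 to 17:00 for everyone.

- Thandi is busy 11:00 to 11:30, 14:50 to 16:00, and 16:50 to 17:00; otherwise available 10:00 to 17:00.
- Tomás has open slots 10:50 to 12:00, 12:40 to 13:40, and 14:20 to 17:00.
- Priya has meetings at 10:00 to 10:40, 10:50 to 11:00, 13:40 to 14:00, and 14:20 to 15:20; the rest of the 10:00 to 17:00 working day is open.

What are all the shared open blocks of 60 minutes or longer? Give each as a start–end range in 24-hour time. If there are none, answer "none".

12:40–13:40

Thandi free within 10:00–17:00: 10:00–11:00, 11:30–14:50, 16:00–16:50.
Priya free within 10:00–17:00: 10:40–10:50, 11:00–13:40, 14:00–14:20, 15:20–17:00.
Thandi ∩ Tomás: 10:50–11:00, 11:30–12:00, 12:40–13:40, 14:20–14:50, 16:00–16:50.
Thandi ∩ Tomás ∩ Priya: 11:30–12:00, 12:40–13:40, 16:00–16:50.
Windows ≥ 60 min: 12:40–13:40.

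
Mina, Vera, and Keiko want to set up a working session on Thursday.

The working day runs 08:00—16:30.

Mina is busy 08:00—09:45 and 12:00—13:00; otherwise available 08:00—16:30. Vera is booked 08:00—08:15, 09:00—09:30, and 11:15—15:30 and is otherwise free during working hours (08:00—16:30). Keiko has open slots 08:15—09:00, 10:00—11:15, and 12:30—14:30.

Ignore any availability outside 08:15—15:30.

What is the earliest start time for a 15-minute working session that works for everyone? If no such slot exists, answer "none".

Mina free within 08:00–16:30: 09:45–12:00, 13:00–16:30.
Vera free within 08:00–16:30: 08:15–09:00, 09:30–11:15, 15:30–16:30.
Mina ∩ Vera: 09:45–11:15, 15:30–16:30.
Mina ∩ Vera ∩ Keiko: 10:00–11:15.
Restricted to 08:15–15:30: 10:00–11:15.
Windows ≥ 15 min: 10:00–11:15.
Earliest such window starts at 10:00.

10:00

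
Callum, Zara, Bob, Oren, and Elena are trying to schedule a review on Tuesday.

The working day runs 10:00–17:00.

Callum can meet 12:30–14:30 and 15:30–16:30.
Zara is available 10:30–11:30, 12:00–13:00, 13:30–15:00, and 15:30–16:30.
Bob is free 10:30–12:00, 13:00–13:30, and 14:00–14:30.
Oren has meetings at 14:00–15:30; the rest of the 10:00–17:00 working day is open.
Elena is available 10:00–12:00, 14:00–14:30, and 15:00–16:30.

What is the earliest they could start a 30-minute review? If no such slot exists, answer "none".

none

Oren free within 10:00–17:00: 10:00–14:00, 15:30–17:00.
Callum ∩ Zara: 12:30–13:00, 13:30–14:30, 15:30–16:30.
Callum ∩ Zara ∩ Bob: 14:00–14:30.
Callum ∩ Zara ∩ Bob ∩ Oren: (none).
Callum ∩ Zara ∩ Bob ∩ Oren ∩ Elena: (none).
Windows ≥ 30 min: (none).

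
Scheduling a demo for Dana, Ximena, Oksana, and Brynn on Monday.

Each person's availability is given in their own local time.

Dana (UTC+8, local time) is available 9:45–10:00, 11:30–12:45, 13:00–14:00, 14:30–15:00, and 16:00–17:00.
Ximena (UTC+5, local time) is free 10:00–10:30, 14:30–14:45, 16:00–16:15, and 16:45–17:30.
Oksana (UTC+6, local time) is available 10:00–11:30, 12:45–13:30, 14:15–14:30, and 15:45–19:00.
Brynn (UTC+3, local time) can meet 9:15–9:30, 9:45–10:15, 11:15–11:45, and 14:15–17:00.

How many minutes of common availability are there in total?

Dana → UTC: 01:45–02:00, 03:30–04:45, 05:00–06:00, 06:30–07:00, 08:00–09:00.
Ximena → UTC: 05:00–05:30, 09:30–09:45, 11:00–11:15, 11:45–12:30.
Oksana → UTC: 04:00–05:30, 06:45–07:30, 08:15–08:30, 09:45–13:00.
Brynn → UTC: 06:15–06:30, 06:45–07:15, 08:15–08:45, 11:15–14:00.
Dana ∩ Ximena: 05:00–05:30.
Dana ∩ Ximena ∩ Oksana: 05:00–05:30.
Dana ∩ Ximena ∩ Oksana ∩ Brynn: (none).
Total common minutes: 0.

0 minutes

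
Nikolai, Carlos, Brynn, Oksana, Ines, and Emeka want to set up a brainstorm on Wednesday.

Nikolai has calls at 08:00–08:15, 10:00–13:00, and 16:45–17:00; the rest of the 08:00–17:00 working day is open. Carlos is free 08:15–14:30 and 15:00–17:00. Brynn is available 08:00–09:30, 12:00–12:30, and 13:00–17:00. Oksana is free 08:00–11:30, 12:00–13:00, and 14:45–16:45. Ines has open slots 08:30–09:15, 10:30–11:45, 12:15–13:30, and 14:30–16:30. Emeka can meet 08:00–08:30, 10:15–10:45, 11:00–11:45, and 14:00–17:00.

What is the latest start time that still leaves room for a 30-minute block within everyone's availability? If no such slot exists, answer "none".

16:00

Nikolai free within 08:00–17:00: 08:15–10:00, 13:00–16:45.
Nikolai ∩ Carlos: 08:15–10:00, 13:00–14:30, 15:00–16:45.
Nikolai ∩ Carlos ∩ Brynn: 08:15–09:30, 13:00–14:30, 15:00–16:45.
Nikolai ∩ Carlos ∩ Brynn ∩ Oksana: 08:15–09:30, 15:00–16:45.
Nikolai ∩ Carlos ∩ Brynn ∩ Oksana ∩ Ines: 08:30–09:15, 15:00–16:30.
Nikolai ∩ Carlos ∩ Brynn ∩ Oksana ∩ Ines ∩ Emeka: 15:00–16:30.
Windows ≥ 30 min: 15:00–16:30.
Latest start in the last window 15:00–16:30 is 16:30 − 30 min = 16:00.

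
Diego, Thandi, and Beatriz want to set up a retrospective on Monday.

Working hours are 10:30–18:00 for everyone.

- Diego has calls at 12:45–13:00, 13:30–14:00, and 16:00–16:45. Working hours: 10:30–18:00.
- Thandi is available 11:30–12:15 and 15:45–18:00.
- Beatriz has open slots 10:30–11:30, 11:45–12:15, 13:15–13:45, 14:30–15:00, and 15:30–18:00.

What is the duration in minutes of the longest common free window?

Diego free within 10:30–18:00: 10:30–12:45, 13:00–13:30, 14:00–16:00, 16:45–18:00.
Diego ∩ Thandi: 11:30–12:15, 15:45–16:00, 16:45–18:00.
Diego ∩ Thandi ∩ Beatriz: 11:45–12:15, 15:45–16:00, 16:45–18:00.
Common window lengths: 30, 15, 75 min; longest is 75.

75 minutes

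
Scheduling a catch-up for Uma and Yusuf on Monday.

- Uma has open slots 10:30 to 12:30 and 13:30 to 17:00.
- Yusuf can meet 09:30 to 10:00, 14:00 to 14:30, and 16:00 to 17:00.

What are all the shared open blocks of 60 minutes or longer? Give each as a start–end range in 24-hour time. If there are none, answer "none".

Uma ∩ Yusuf: 14:00–14:30, 16:00–17:00.
Windows ≥ 60 min: 16:00–17:00.

16:00–17:00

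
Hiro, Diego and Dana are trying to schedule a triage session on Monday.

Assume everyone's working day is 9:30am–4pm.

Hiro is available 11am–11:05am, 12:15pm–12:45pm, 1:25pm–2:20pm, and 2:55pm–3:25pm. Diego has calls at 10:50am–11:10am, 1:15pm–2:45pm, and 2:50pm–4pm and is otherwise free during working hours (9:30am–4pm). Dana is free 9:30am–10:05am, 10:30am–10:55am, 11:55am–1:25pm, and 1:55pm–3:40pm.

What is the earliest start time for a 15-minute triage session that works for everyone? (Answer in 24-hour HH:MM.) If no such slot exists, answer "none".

12:15

Diego free within 09:30–16:00: 09:30–10:50, 11:10–13:15, 14:45–14:50.
Hiro ∩ Diego: 12:15–12:45.
Hiro ∩ Diego ∩ Dana: 12:15–12:45.
Windows ≥ 15 min: 12:15–12:45.
Earliest such window starts at 12:15.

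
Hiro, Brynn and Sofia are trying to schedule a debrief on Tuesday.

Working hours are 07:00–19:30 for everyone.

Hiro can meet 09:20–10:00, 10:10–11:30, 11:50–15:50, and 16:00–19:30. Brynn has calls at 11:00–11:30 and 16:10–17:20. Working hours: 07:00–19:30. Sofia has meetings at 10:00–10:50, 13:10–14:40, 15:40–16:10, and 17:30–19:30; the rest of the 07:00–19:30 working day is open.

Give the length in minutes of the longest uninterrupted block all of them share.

80 minutes

Brynn free within 07:00–19:30: 07:00–11:00, 11:30–16:10, 17:20–19:30.
Sofia free within 07:00–19:30: 07:00–10:00, 10:50–13:10, 14:40–15:40, 16:10–17:30.
Hiro ∩ Brynn: 09:20–10:00, 10:10–11:00, 11:50–15:50, 16:00–16:10, 17:20–19:30.
Hiro ∩ Brynn ∩ Sofia: 09:20–10:00, 10:50–11:00, 11:50–13:10, 14:40–15:40, 17:20–17:30.
Common window lengths: 40, 10, 80, 60, 10 min; longest is 80.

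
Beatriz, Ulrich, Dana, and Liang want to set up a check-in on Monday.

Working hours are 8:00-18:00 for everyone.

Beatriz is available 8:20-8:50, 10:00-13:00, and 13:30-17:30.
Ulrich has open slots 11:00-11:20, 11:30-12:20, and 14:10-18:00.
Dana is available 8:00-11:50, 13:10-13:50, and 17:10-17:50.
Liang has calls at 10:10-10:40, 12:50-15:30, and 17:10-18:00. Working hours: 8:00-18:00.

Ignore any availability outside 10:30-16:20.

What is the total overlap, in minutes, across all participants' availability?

Liang free within 08:00–18:00: 08:00–10:10, 10:40–12:50, 15:30–17:10.
Beatriz ∩ Ulrich: 11:00–11:20, 11:30–12:20, 14:10–17:30.
Beatriz ∩ Ulrich ∩ Dana: 11:00–11:20, 11:30–11:50, 17:10–17:30.
Beatriz ∩ Ulrich ∩ Dana ∩ Liang: 11:00–11:20, 11:30–11:50.
Restricted to 10:30–16:20: 11:00–11:20, 11:30–11:50.
Total common minutes: 20 + 20 = 40.

40 minutes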